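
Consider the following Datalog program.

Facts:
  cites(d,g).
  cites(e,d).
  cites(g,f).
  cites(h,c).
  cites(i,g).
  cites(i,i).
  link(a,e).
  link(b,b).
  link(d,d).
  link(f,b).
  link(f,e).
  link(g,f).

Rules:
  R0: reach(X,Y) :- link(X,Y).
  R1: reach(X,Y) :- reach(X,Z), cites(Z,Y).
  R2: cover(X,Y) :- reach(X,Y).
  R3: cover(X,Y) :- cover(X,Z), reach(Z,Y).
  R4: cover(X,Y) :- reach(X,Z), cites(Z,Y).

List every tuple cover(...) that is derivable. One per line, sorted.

cover(a,b)
cover(a,d)
cover(a,e)
cover(a,f)
cover(a,g)
cover(b,b)
cover(d,b)
cover(d,d)
cover(d,e)
cover(d,f)
cover(d,g)
cover(f,b)
cover(f,d)
cover(f,e)
cover(f,f)
cover(f,g)
cover(g,b)
cover(g,d)
cover(g,e)
cover(g,f)
cover(g,g)

round 1: derive reach(a,e) via R0 from link(a,e)
round 1: derive reach(b,b) via R0 from link(b,b)
round 1: derive reach(d,d) via R0 from link(d,d)
round 1: derive reach(f,b) via R0 from link(f,b)
round 1: derive reach(f,e) via R0 from link(f,e)
round 1: derive reach(g,f) via R0 from link(g,f)
round 2: derive reach(a,d) via R1 from reach(a,e), cites(e,d)
round 2: derive reach(d,g) via R1 from reach(d,d), cites(d,g)
round 2: derive reach(f,d) via R1 from reach(f,e), cites(e,d)
round 2: derive cover(a,e) via R2 from reach(a,e)
round 2: derive cover(b,b) via R2 from reach(b,b)
round 2: derive cover(d,d) via R2 from reach(d,d)
round 2: derive cover(f,b) via R2 from reach(f,b)
round 2: derive cover(f,e) via R2 from reach(f,e)
round 2: derive cover(g,f) via R2 from reach(g,f)
round 2: derive cover(a,d) via R4 from reach(a,e), cites(e,d)
round 2: derive cover(d,g) via R4 from reach(d,d), cites(d,g)
round 2: derive cover(f,d) via R4 from reach(f,e), cites(e,d)
round 3: derive reach(a,g) via R1 from reach(a,d), cites(d,g)
round 3: derive reach(d,f) via R1 from reach(d,g), cites(g,f)
round 3: derive reach(f,g) via R1 from reach(f,d), cites(d,g)
round 3: derive cover(a,g) via R3 from cover(a,d), reach(d,g)
round 3: derive cover(d,f) via R3 from cover(d,g), reach(g,f)
round 3: derive cover(f,g) via R3 from cover(f,d), reach(d,g)
round 3: derive cover(g,b) via R3 from cover(g,f), reach(f,b)
round 3: derive cover(g,d) via R3 from cover(g,f), reach(f,d)
round 3: derive cover(g,e) via R3 from cover(g,f), reach(f,e)
round 4: derive reach(a,f) via R1 from reach(a,g), cites(g,f)
round 4: derive reach(f,f) via R1 from reach(f,g), cites(g,f)
round 4: derive cover(a,f) via R3 from cover(a,d), reach(d,f)
round 4: derive cover(d,b) via R3 from cover(d,f), reach(f,b)
round 4: derive cover(d,e) via R3 from cover(d,f), reach(f,e)
round 4: derive cover(f,f) via R3 from cover(f,d), reach(d,f)
round 4: derive cover(g,g) via R3 from cover(g,d), reach(d,g)
round 5: derive cover(a,b) via R3 from cover(a,f), reach(f,b)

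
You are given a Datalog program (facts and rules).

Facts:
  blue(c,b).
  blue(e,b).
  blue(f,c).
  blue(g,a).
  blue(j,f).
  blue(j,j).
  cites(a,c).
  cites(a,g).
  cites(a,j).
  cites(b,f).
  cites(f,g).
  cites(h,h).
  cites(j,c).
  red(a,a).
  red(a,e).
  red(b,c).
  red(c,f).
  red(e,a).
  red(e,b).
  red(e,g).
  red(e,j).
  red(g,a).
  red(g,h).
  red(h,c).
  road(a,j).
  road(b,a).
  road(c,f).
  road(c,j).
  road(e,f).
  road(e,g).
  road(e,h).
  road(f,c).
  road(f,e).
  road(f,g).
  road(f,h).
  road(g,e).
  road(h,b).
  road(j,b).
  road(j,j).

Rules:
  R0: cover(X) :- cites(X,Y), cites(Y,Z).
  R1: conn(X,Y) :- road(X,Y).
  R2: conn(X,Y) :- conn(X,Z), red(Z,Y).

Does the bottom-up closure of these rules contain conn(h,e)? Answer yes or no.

round 1: derive conn(a,j) via R1 from road(a,j)
round 1: derive conn(b,a) via R1 from road(b,a)
round 1: derive conn(c,f) via R1 from road(c,f)
round 1: derive conn(c,j) via R1 from road(c,j)
round 1: derive conn(e,f) via R1 from road(e,f)
round 1: derive conn(e,g) via R1 from road(e,g)
round 1: derive conn(e,h) via R1 from road(e,h)
round 1: derive conn(f,c) via R1 from road(f,c)
round 1: derive conn(f,e) via R1 from road(f,e)
round 1: derive conn(f,g) via R1 from road(f,g)
round 1: derive conn(f,h) via R1 from road(f,h)
round 1: derive conn(g,e) via R1 from road(g,e)
round 1: derive conn(h,b) via R1 from road(h,b)
round 1: derive conn(j,b) via R1 from road(j,b)
round 1: derive conn(j,j) via R1 from road(j,j)
round 2: derive conn(b,e) via R2 from conn(b,a), red(a,e)
round 2: derive conn(e,a) via R2 from conn(e,g), red(g,a)
round 2: derive conn(e,c) via R2 from conn(e,h), red(h,c)
round 2: derive conn(f,a) via R2 from conn(f,e), red(e,a)
round 2: derive conn(f,b) via R2 from conn(f,e), red(e,b)
round 2: derive conn(f,f) via R2 from conn(f,c), red(c,f)
round 2: derive conn(f,j) via R2 from conn(f,e), red(e,j)
round 2: derive conn(g,a) via R2 from conn(g,e), red(e,a)
round 2: derive conn(g,b) via R2 from conn(g,e), red(e,b)
round 2: derive conn(g,g) via R2 from conn(g,e), red(e,g)
round 2: derive conn(g,j) via R2 from conn(g,e), red(e,j)
round 2: derive conn(h,c) via R2 from conn(h,b), red(b,c)
round 2: derive conn(j,c) via R2 from conn(j,b), red(b,c)
round 3: derive conn(b,b) via R2 from conn(b,e), red(e,b)
round 3: derive conn(b,g) via R2 from conn(b,e), red(e,g)
round 3: derive conn(b,j) via R2 from conn(b,e), red(e,j)
round 3: derive conn(e,e) via R2 from conn(e,a), red(a,e)
round 3: derive conn(g,c) via R2 from conn(g,b), red(b,c)
round 3: derive conn(g,h) via R2 from conn(g,g), red(g,h)
round 3: derive conn(h,f) via R2 from conn(h,c), red(c,f)
round 3: derive conn(j,f) via R2 from conn(j,c), red(c,f)
round 4: derive conn(b,c) via R2 from conn(b,b), red(b,c)
round 4: derive conn(b,h) via R2 from conn(b,g), red(g,h)
round 4: derive conn(e,b) via R2 from conn(e,e), red(e,b)
round 4: derive conn(e,j) via R2 from conn(e,e), red(e,j)
round 4: derive conn(g,f) via R2 from conn(g,c), red(c,f)
round 5: derive conn(b,f) via R2 from conn(b,c), red(c,f)

no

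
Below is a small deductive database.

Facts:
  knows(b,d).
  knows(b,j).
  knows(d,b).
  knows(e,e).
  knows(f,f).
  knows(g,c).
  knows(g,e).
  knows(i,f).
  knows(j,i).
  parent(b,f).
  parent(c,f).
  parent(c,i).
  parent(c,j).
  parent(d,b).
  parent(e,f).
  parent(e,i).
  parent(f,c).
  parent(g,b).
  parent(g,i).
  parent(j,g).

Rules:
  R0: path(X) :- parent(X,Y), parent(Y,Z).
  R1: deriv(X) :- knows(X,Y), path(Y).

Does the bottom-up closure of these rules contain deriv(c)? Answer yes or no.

no

round 1: derive path(b) via R0 from parent(b,f), parent(f,c)
round 1: derive path(c) via R0 from parent(c,f), parent(f,c)
round 1: derive path(d) via R0 from parent(d,b), parent(b,f)
round 1: derive path(e) via R0 from parent(e,f), parent(f,c)
round 1: derive path(f) via R0 from parent(f,c), parent(c,f)
round 1: derive path(g) via R0 from parent(g,b), parent(b,f)
round 1: derive path(j) via R0 from parent(j,g), parent(g,b)
round 2: derive deriv(b) via R1 from knows(b,d), path(d)
round 2: derive deriv(d) via R1 from knows(d,b), path(b)
round 2: derive deriv(e) via R1 from knows(e,e), path(e)
round 2: derive deriv(f) via R1 from knows(f,f), path(f)
round 2: derive deriv(g) via R1 from knows(g,c), path(c)
round 2: derive deriv(i) via R1 from knows(i,f), path(f)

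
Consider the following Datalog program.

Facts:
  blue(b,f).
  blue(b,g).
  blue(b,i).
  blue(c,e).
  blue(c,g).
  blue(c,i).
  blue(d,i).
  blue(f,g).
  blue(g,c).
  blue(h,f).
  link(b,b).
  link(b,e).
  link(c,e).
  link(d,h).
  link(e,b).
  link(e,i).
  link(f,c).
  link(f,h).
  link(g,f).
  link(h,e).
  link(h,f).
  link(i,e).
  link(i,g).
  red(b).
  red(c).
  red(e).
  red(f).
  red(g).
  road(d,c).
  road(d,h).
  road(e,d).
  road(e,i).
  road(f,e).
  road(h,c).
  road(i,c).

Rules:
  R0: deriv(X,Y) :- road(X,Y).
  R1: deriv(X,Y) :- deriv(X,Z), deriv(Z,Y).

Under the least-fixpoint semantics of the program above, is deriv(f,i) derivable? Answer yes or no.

yes

round 1: derive deriv(d,c) via R0 from road(d,c)
round 1: derive deriv(d,h) via R0 from road(d,h)
round 1: derive deriv(e,d) via R0 from road(e,d)
round 1: derive deriv(e,i) via R0 from road(e,i)
round 1: derive deriv(f,e) via R0 from road(f,e)
round 1: derive deriv(h,c) via R0 from road(h,c)
round 1: derive deriv(i,c) via R0 from road(i,c)
round 2: derive deriv(e,c) via R1 from deriv(e,d), deriv(d,c)
round 2: derive deriv(e,h) via R1 from deriv(e,d), deriv(d,h)
round 2: derive deriv(f,d) via R1 from deriv(f,e), deriv(e,d)
round 2: derive deriv(f,i) via R1 from deriv(f,e), deriv(e,i)
round 3: derive deriv(f,c) via R1 from deriv(f,d), deriv(d,c)
round 3: derive deriv(f,h) via R1 from deriv(f,d), deriv(d,h)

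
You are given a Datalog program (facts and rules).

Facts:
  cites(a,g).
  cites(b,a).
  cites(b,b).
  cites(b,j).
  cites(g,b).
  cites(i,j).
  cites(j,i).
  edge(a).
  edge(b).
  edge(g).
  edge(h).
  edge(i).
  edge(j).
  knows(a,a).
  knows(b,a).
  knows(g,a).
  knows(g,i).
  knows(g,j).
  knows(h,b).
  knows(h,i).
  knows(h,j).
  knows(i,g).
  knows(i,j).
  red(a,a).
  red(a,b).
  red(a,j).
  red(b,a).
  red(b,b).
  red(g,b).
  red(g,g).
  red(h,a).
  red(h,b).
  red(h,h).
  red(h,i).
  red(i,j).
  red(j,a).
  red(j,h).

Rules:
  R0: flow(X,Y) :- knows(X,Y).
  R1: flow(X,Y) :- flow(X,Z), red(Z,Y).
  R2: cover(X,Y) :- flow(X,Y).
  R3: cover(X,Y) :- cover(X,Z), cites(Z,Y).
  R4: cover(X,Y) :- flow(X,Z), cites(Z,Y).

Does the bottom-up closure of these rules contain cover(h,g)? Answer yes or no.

round 1: derive flow(a,a) via R0 from knows(a,a)
round 1: derive flow(b,a) via R0 from knows(b,a)
round 1: derive flow(g,a) via R0 from knows(g,a)
round 1: derive flow(g,i) via R0 from knows(g,i)
round 1: derive flow(g,j) via R0 from knows(g,j)
round 1: derive flow(h,b) via R0 from knows(h,b)
round 1: derive flow(h,i) via R0 from knows(h,i)
round 1: derive flow(h,j) via R0 from knows(h,j)
round 1: derive flow(i,g) via R0 from knows(i,g)
round 1: derive flow(i,j) via R0 from knows(i,j)
round 2: derive flow(a,b) via R1 from flow(a,a), red(a,b)
round 2: derive flow(a,j) via R1 from flow(a,a), red(a,j)
round 2: derive flow(b,b) via R1 from flow(b,a), red(a,b)
round 2: derive flow(b,j) via R1 from flow(b,a), red(a,j)
round 2: derive flow(g,b) via R1 from flow(g,a), red(a,b)
round 2: derive flow(g,h) via R1 from flow(g,j), red(j,h)
round 2: derive flow(h,a) via R1 from flow(h,b), red(b,a)
round 2: derive flow(h,h) via R1 from flow(h,j), red(j,h)
round 2: derive flow(i,a) via R1 from flow(i,j), red(j,a)
round 2: derive flow(i,b) via R1 from flow(i,g), red(g,b)
round 2: derive flow(i,h) via R1 from flow(i,j), red(j,h)
round 2: derive cover(a,a) via R2 from flow(a,a)
round 2: derive cover(b,a) via R2 from flow(b,a)
round 2: derive cover(g,a) via R2 from flow(g,a)
round 2: derive cover(g,i) via R2 from flow(g,i)
round 2: derive cover(g,j) via R2 from flow(g,j)
round 2: derive cover(h,b) via R2 from flow(h,b)
round 2: derive cover(h,i) via R2 from flow(h,i)
round 2: derive cover(h,j) via R2 from flow(h,j)
round 2: derive cover(i,g) via R2 from flow(i,g)
round 2: derive cover(i,j) via R2 from flow(i,j)
round 2: derive cover(a,g) via R4 from flow(a,a), cites(a,g)
round 2: derive cover(b,g) via R4 from flow(b,a), cites(a,g)
round 2: derive cover(g,g) via R4 from flow(g,a), cites(a,g)
round 2: derive cover(h,a) via R4 from flow(h,b), cites(b,a)
round 2: derive cover(i,b) via R4 from flow(i,g), cites(g,b)
round 2: derive cover(i,i) via R4 from flow(i,j), cites(j,i)
round 3: derive flow(a,h) via R1 from flow(a,j), red(j,h)
round 3: derive flow(b,h) via R1 from flow(b,j), red(j,h)
round 3: derive flow(i,i) via R1 from flow(i,h), red(h,i)
round 3: derive cover(a,b) via R2 from flow(a,b)
round 3: derive cover(a,j) via R2 from flow(a,j)
round 3: derive cover(b,b) via R2 from flow(b,b)
round 3: derive cover(b,j) via R2 from flow(b,j)
round 3: derive cover(g,b) via R2 from flow(g,b)
round 3: derive cover(g,h) via R2 from flow(g,h)
round 3: derive cover(h,h) via R2 from flow(h,h)
round 3: derive cover(i,a) via R2 from flow(i,a)
round 3: derive cover(i,h) via R2 from flow(i,h)
round 3: derive cover(h,g) via R3 from cover(h,a), cites(a,g)
round 3: derive cover(a,i) via R4 from flow(a,j), cites(j,i)
round 3: derive cover(b,i) via R4 from flow(b,j), cites(j,i)
round 4: derive flow(a,i) via R1 from flow(a,h), red(h,i)
round 4: derive flow(b,i) via R1 from flow(b,h), red(h,i)
round 4: derive cover(a,h) via R2 from flow(a,h)
round 4: derive cover(b,h) via R2 from flow(b,h)

yes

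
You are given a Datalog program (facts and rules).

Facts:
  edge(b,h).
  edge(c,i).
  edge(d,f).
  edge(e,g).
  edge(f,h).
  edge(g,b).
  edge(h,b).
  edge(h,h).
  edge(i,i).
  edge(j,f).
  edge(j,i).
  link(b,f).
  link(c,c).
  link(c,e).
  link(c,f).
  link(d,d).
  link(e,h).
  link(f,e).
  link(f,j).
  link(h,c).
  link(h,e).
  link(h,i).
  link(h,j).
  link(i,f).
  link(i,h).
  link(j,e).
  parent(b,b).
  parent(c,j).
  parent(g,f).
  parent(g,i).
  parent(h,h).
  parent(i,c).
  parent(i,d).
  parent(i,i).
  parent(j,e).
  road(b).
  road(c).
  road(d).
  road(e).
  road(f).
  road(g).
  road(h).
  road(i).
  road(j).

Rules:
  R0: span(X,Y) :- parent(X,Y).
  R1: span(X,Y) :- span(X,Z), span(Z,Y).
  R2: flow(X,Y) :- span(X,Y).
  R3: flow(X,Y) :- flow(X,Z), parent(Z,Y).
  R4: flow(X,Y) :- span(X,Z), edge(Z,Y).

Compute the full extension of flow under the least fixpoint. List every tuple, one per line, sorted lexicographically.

round 1: derive span(b,b) via R0 from parent(b,b)
round 1: derive span(c,j) via R0 from parent(c,j)
round 1: derive span(g,f) via R0 from parent(g,f)
round 1: derive span(g,i) via R0 from parent(g,i)
round 1: derive span(h,h) via R0 from parent(h,h)
round 1: derive span(i,c) via R0 from parent(i,c)
round 1: derive span(i,d) via R0 from parent(i,d)
round 1: derive span(i,i) via R0 from parent(i,i)
round 1: derive span(j,e) via R0 from parent(j,e)
round 2: derive span(c,e) via R1 from span(c,j), span(j,e)
round 2: derive span(g,c) via R1 from span(g,i), span(i,c)
round 2: derive span(g,d) via R1 from span(g,i), span(i,d)
round 2: derive span(i,j) via R1 from span(i,c), span(c,j)
round 2: derive flow(b,b) via R2 from span(b,b)
round 2: derive flow(c,j) via R2 from span(c,j)
round 2: derive flow(g,f) via R2 from span(g,f)
round 2: derive flow(g,i) via R2 from span(g,i)
round 2: derive flow(h,h) via R2 from span(h,h)
round 2: derive flow(i,c) via R2 from span(i,c)
round 2: derive flow(i,d) via R2 from span(i,d)
round 2: derive flow(i,i) via R2 from span(i,i)
round 2: derive flow(j,e) via R2 from span(j,e)
round 2: derive flow(b,h) via R4 from span(b,b), edge(b,h)
round 2: derive flow(c,f) via R4 from span(c,j), edge(j,f)
round 2: derive flow(c,i) via R4 from span(c,j), edge(j,i)
round 2: derive flow(g,h) via R4 from span(g,f), edge(f,h)
round 2: derive flow(h,b) via R4 from span(h,h), edge(h,b)
round 2: derive flow(i,f) via R4 from span(i,d), edge(d,f)
round 2: derive flow(j,g) via R4 from span(j,e), edge(e,g)
round 3: derive span(g,e) via R1 from span(g,c), span(c,e)
round 3: derive span(g,j) via R1 from span(g,c), span(c,j)
round 3: derive span(i,e) via R1 from span(i,c), span(c,e)
round 3: derive flow(c,e) via R2 from span(c,e)
round 3: derive flow(g,c) via R2 from span(g,c)
round 3: derive flow(g,d) via R2 from span(g,d)
round 3: derive flow(i,j) via R2 from span(i,j)
round 3: derive flow(c,c) via R3 from flow(c,i), parent(i,c)
round 3: derive flow(c,d) via R3 from flow(c,i), parent(i,d)
round 3: derive flow(j,f) via R3 from flow(j,g), parent(g,f)
round 3: derive flow(j,i) via R3 from flow(j,g), parent(g,i)
round 3: derive flow(c,g) via R4 from span(c,e), edge(e,g)
round 4: derive flow(g,e) via R2 from span(g,e)
round 4: derive flow(g,j) via R2 from span(g,j)
round 4: derive flow(i,e) via R2 from span(i,e)
round 4: derive flow(j,c) via R3 from flow(j,i), parent(i,c)
round 4: derive flow(j,d) via R3 from flow(j,i), parent(i,d)
round 4: derive flow(g,g) via R4 from span(g,e), edge(e,g)
round 4: derive flow(i,g) via R4 from span(i,e), edge(e,g)
round 5: derive flow(j,j) via R3 from flow(j,c), parent(c,j)

flow(b,b)
flow(b,h)
flow(c,c)
flow(c,d)
flow(c,e)
flow(c,f)
flow(c,g)
flow(c,i)
flow(c,j)
flow(g,c)
flow(g,d)
flow(g,e)
flow(g,f)
flow(g,g)
flow(g,h)
flow(g,i)
flow(g,j)
flow(h,b)
flow(h,h)
flow(i,c)
flow(i,d)
flow(i,e)
flow(i,f)
flow(i,g)
flow(i,i)
flow(i,j)
flow(j,c)
flow(j,d)
flow(j,e)
flow(j,f)
flow(j,g)
flow(j,i)
flow(j,j)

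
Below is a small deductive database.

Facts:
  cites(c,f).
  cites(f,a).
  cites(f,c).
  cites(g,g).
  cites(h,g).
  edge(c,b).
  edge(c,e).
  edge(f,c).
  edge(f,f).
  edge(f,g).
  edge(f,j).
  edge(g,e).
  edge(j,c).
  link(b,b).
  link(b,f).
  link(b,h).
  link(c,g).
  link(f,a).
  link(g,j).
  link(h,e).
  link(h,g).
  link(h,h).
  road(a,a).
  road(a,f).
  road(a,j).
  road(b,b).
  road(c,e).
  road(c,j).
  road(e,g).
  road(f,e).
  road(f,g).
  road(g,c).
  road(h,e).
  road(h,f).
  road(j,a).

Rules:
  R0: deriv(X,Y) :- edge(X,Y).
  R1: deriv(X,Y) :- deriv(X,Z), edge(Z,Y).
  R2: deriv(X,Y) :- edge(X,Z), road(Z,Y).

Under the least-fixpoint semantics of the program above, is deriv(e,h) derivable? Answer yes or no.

no

round 1: derive deriv(c,b) via R0 from edge(c,b)
round 1: derive deriv(c,e) via R0 from edge(c,e)
round 1: derive deriv(f,c) via R0 from edge(f,c)
round 1: derive deriv(f,f) via R0 from edge(f,f)
round 1: derive deriv(f,g) via R0 from edge(f,g)
round 1: derive deriv(f,j) via R0 from edge(f,j)
round 1: derive deriv(g,e) via R0 from edge(g,e)
round 1: derive deriv(j,c) via R0 from edge(j,c)
round 1: derive deriv(c,g) via R2 from edge(c,e), road(e,g)
round 1: derive deriv(f,a) via R2 from edge(f,j), road(j,a)
round 1: derive deriv(f,e) via R2 from edge(f,c), road(c,e)
round 1: derive deriv(g,g) via R2 from edge(g,e), road(e,g)
round 1: derive deriv(j,e) via R2 from edge(j,c), road(c,e)
round 1: derive deriv(j,j) via R2 from edge(j,c), road(c,j)
round 2: derive deriv(f,b) via R1 from deriv(f,c), edge(c,b)
round 2: derive deriv(j,b) via R1 from deriv(j,c), edge(c,b)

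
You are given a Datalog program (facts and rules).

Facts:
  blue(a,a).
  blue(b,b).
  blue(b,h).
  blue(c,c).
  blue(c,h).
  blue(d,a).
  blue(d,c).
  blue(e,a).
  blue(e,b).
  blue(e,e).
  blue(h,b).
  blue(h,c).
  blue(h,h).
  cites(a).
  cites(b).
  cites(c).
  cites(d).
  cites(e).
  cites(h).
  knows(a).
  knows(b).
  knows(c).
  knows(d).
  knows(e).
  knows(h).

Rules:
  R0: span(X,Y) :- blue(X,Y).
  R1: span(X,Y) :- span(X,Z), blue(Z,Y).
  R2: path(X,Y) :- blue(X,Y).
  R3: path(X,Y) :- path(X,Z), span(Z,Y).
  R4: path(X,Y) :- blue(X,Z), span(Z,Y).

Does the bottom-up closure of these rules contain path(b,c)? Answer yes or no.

round 1: derive span(a,a) via R0 from blue(a,a)
round 1: derive span(b,b) via R0 from blue(b,b)
round 1: derive span(b,h) via R0 from blue(b,h)
round 1: derive span(c,c) via R0 from blue(c,c)
round 1: derive span(c,h) via R0 from blue(c,h)
round 1: derive span(d,a) via R0 from blue(d,a)
round 1: derive span(d,c) via R0 from blue(d,c)
round 1: derive span(e,a) via R0 from blue(e,a)
round 1: derive span(e,b) via R0 from blue(e,b)
round 1: derive span(e,e) via R0 from blue(e,e)
round 1: derive span(h,b) via R0 from blue(h,b)
round 1: derive span(h,c) via R0 from blue(h,c)
round 1: derive span(h,h) via R0 from blue(h,h)
round 1: derive path(a,a) via R2 from blue(a,a)
round 1: derive path(b,b) via R2 from blue(b,b)
round 1: derive path(b,h) via R2 from blue(b,h)
round 1: derive path(c,c) via R2 from blue(c,c)
round 1: derive path(c,h) via R2 from blue(c,h)
round 1: derive path(d,a) via R2 from blue(d,a)
round 1: derive path(d,c) via R2 from blue(d,c)
round 1: derive path(e,a) via R2 from blue(e,a)
round 1: derive path(e,b) via R2 from blue(e,b)
round 1: derive path(e,e) via R2 from blue(e,e)
round 1: derive path(h,b) via R2 from blue(h,b)
round 1: derive path(h,c) via R2 from blue(h,c)
round 1: derive path(h,h) via R2 from blue(h,h)
round 2: derive span(b,c) via R1 from span(b,h), blue(h,c)
round 2: derive span(c,b) via R1 from span(c,h), blue(h,b)
round 2: derive span(d,h) via R1 from span(d,c), blue(c,h)
round 2: derive span(e,h) via R1 from span(e,b), blue(b,h)
round 2: derive path(b,c) via R3 from path(b,h), span(h,c)
round 2: derive path(c,b) via R3 from path(c,h), span(h,b)
round 2: derive path(d,h) via R3 from path(d,c), span(c,h)
round 2: derive path(e,h) via R3 from path(e,b), span(b,h)
round 3: derive span(d,b) via R1 from span(d,h), blue(h,b)
round 3: derive span(e,c) via R1 from span(e,h), blue(h,c)
round 3: derive path(d,b) via R3 from path(d,c), span(c,b)
round 3: derive path(e,c) via R3 from path(e,b), span(b,c)

yes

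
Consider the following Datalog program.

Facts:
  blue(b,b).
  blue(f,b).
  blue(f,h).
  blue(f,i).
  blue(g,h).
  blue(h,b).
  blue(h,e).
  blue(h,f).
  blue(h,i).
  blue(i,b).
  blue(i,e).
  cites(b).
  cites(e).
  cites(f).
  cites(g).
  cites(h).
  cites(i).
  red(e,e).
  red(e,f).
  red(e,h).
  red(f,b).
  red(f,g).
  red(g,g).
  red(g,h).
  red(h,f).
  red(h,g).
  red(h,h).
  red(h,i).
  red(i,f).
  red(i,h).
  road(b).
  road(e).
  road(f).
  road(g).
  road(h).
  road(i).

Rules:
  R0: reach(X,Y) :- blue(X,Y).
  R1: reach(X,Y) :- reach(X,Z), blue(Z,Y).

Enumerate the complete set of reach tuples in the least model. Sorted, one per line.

reach(b,b)
reach(f,b)
reach(f,e)
reach(f,f)
reach(f,h)
reach(f,i)
reach(g,b)
reach(g,e)
reach(g,f)
reach(g,h)
reach(g,i)
reach(h,b)
reach(h,e)
reach(h,f)
reach(h,h)
reach(h,i)
reach(i,b)
reach(i,e)

round 1: derive reach(b,b) via R0 from blue(b,b)
round 1: derive reach(f,b) via R0 from blue(f,b)
round 1: derive reach(f,h) via R0 from blue(f,h)
round 1: derive reach(f,i) via R0 from blue(f,i)
round 1: derive reach(g,h) via R0 from blue(g,h)
round 1: derive reach(h,b) via R0 from blue(h,b)
round 1: derive reach(h,e) via R0 from blue(h,e)
round 1: derive reach(h,f) via R0 from blue(h,f)
round 1: derive reach(h,i) via R0 from blue(h,i)
round 1: derive reach(i,b) via R0 from blue(i,b)
round 1: derive reach(i,e) via R0 from blue(i,e)
round 2: derive reach(f,e) via R1 from reach(f,h), blue(h,e)
round 2: derive reach(f,f) via R1 from reach(f,h), blue(h,f)
round 2: derive reach(g,b) via R1 from reach(g,h), blue(h,b)
round 2: derive reach(g,e) via R1 from reach(g,h), blue(h,e)
round 2: derive reach(g,f) via R1 from reach(g,h), blue(h,f)
round 2: derive reach(g,i) via R1 from reach(g,h), blue(h,i)
round 2: derive reach(h,h) via R1 from reach(h,f), blue(f,h)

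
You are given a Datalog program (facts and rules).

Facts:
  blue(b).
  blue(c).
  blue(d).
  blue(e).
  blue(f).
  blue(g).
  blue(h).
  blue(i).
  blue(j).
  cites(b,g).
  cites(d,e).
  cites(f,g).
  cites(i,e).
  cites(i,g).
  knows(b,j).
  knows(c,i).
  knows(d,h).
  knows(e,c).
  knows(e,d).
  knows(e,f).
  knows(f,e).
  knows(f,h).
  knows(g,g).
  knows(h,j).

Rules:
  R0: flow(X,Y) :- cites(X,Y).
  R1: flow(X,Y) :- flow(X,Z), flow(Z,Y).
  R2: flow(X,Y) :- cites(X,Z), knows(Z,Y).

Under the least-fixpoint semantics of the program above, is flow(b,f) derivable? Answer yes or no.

round 1: derive flow(b,g) via R0 from cites(b,g)
round 1: derive flow(d,e) via R0 from cites(d,e)
round 1: derive flow(f,g) via R0 from cites(f,g)
round 1: derive flow(i,e) via R0 from cites(i,e)
round 1: derive flow(i,g) via R0 from cites(i,g)
round 1: derive flow(d,c) via R2 from cites(d,e), knows(e,c)
round 1: derive flow(d,d) via R2 from cites(d,e), knows(e,d)
round 1: derive flow(d,f) via R2 from cites(d,e), knows(e,f)
round 1: derive flow(i,c) via R2 from cites(i,e), knows(e,c)
round 1: derive flow(i,d) via R2 from cites(i,e), knows(e,d)
round 1: derive flow(i,f) via R2 from cites(i,e), knows(e,f)
round 2: derive flow(d,g) via R1 from flow(d,f), flow(f,g)

no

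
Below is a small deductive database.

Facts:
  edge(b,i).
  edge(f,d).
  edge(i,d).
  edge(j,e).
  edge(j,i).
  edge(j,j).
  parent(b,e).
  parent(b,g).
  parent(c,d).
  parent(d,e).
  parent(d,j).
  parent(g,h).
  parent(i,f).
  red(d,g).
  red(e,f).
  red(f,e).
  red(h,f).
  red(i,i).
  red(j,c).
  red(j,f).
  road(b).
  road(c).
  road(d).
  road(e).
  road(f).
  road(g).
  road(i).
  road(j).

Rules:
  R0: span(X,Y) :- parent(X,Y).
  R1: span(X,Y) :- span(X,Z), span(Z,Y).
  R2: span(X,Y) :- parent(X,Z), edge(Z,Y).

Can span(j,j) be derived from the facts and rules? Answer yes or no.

no

round 1: derive span(b,e) via R0 from parent(b,e)
round 1: derive span(b,g) via R0 from parent(b,g)
round 1: derive span(c,d) via R0 from parent(c,d)
round 1: derive span(d,e) via R0 from parent(d,e)
round 1: derive span(d,j) via R0 from parent(d,j)
round 1: derive span(g,h) via R0 from parent(g,h)
round 1: derive span(i,f) via R0 from parent(i,f)
round 1: derive span(d,i) via R2 from parent(d,j), edge(j,i)
round 1: derive span(i,d) via R2 from parent(i,f), edge(f,d)
round 2: derive span(b,h) via R1 from span(b,g), span(g,h)
round 2: derive span(c,e) via R1 from span(c,d), span(d,e)
round 2: derive span(c,i) via R1 from span(c,d), span(d,i)
round 2: derive span(c,j) via R1 from span(c,d), span(d,j)
round 2: derive span(d,d) via R1 from span(d,i), span(i,d)
round 2: derive span(d,f) via R1 from span(d,i), span(i,f)
round 2: derive span(i,e) via R1 from span(i,d), span(d,e)
round 2: derive span(i,i) via R1 from span(i,d), span(d,i)
round 2: derive span(i,j) via R1 from span(i,d), span(d,j)
round 3: derive span(c,f) via R1 from span(c,d), span(d,f)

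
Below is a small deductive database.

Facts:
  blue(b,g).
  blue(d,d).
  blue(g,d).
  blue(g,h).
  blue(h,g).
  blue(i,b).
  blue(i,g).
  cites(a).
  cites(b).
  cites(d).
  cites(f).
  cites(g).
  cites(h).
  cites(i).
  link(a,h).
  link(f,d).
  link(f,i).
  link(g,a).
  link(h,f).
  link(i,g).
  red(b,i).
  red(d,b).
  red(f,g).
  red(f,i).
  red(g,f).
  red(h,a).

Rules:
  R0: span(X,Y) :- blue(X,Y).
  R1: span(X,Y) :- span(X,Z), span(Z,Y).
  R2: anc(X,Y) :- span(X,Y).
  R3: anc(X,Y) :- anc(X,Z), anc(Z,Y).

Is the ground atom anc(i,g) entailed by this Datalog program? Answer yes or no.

yes

round 1: derive span(b,g) via R0 from blue(b,g)
round 1: derive span(d,d) via R0 from blue(d,d)
round 1: derive span(g,d) via R0 from blue(g,d)
round 1: derive span(g,h) via R0 from blue(g,h)
round 1: derive span(h,g) via R0 from blue(h,g)
round 1: derive span(i,b) via R0 from blue(i,b)
round 1: derive span(i,g) via R0 from blue(i,g)
round 2: derive span(b,d) via R1 from span(b,g), span(g,d)
round 2: derive span(b,h) via R1 from span(b,g), span(g,h)
round 2: derive span(g,g) via R1 from span(g,h), span(h,g)
round 2: derive span(h,d) via R1 from span(h,g), span(g,d)
round 2: derive span(h,h) via R1 from span(h,g), span(g,h)
round 2: derive span(i,d) via R1 from span(i,g), span(g,d)
round 2: derive span(i,h) via R1 from span(i,g), span(g,h)
round 2: derive anc(b,g) via R2 from span(b,g)
round 2: derive anc(d,d) via R2 from span(d,d)
round 2: derive anc(g,d) via R2 from span(g,d)
round 2: derive anc(g,h) via R2 from span(g,h)
round 2: derive anc(h,g) via R2 from span(h,g)
round 2: derive anc(i,b) via R2 from span(i,b)
round 2: derive anc(i,g) via R2 from span(i,g)
round 3: derive anc(b,d) via R2 from span(b,d)
round 3: derive anc(b,h) via R2 from span(b,h)
round 3: derive anc(g,g) via R2 from span(g,g)
round 3: derive anc(h,d) via R2 from span(h,d)
round 3: derive anc(h,h) via R2 from span(h,h)
round 3: derive anc(i,d) via R2 from span(i,d)
round 3: derive anc(i,h) via R2 from span(i,h)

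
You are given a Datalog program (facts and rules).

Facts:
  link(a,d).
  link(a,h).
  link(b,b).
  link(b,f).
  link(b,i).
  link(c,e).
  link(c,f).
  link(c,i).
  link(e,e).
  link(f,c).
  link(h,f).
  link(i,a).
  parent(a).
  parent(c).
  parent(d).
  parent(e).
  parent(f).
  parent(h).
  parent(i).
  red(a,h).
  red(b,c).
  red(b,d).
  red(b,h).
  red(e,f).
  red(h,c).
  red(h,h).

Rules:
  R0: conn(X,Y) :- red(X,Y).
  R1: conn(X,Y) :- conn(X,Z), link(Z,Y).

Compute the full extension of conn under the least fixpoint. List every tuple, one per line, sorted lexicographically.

round 1: derive conn(a,h) via R0 from red(a,h)
round 1: derive conn(b,c) via R0 from red(b,c)
round 1: derive conn(b,d) via R0 from red(b,d)
round 1: derive conn(b,h) via R0 from red(b,h)
round 1: derive conn(e,f) via R0 from red(e,f)
round 1: derive conn(h,c) via R0 from red(h,c)
round 1: derive conn(h,h) via R0 from red(h,h)
round 2: derive conn(a,f) via R1 from conn(a,h), link(h,f)
round 2: derive conn(b,e) via R1 from conn(b,c), link(c,e)
round 2: derive conn(b,f) via R1 from conn(b,c), link(c,f)
round 2: derive conn(b,i) via R1 from conn(b,c), link(c,i)
round 2: derive conn(e,c) via R1 from conn(e,f), link(f,c)
round 2: derive conn(h,e) via R1 from conn(h,c), link(c,e)
round 2: derive conn(h,f) via R1 from conn(h,c), link(c,f)
round 2: derive conn(h,i) via R1 from conn(h,c), link(c,i)
round 3: derive conn(a,c) via R1 from conn(a,f), link(f,c)
round 3: derive conn(b,a) via R1 from conn(b,i), link(i,a)
round 3: derive conn(e,e) via R1 from conn(e,c), link(c,e)
round 3: derive conn(e,i) via R1 from conn(e,c), link(c,i)
round 3: derive conn(h,a) via R1 from conn(h,i), link(i,a)
round 4: derive conn(a,e) via R1 from conn(a,c), link(c,e)
round 4: derive conn(a,i) via R1 from conn(a,c), link(c,i)
round 4: derive conn(e,a) via R1 from conn(e,i), link(i,a)
round 4: derive conn(h,d) via R1 from conn(h,a), link(a,d)
round 5: derive conn(a,a) via R1 from conn(a,i), link(i,a)
round 5: derive conn(e,d) via R1 from conn(e,a), link(a,d)
round 5: derive conn(e,h) via R1 from conn(e,a), link(a,h)
round 6: derive conn(a,d) via R1 from conn(a,a), link(a,d)

conn(a,a)
conn(a,c)
conn(a,d)
conn(a,e)
conn(a,f)
conn(a,h)
conn(a,i)
conn(b,a)
conn(b,c)
conn(b,d)
conn(b,e)
conn(b,f)
conn(b,h)
conn(b,i)
conn(e,a)
conn(e,c)
conn(e,d)
conn(e,e)
conn(e,f)
conn(e,h)
conn(e,i)
conn(h,a)
conn(h,c)
conn(h,d)
conn(h,e)
conn(h,f)
conn(h,h)
conn(h,i)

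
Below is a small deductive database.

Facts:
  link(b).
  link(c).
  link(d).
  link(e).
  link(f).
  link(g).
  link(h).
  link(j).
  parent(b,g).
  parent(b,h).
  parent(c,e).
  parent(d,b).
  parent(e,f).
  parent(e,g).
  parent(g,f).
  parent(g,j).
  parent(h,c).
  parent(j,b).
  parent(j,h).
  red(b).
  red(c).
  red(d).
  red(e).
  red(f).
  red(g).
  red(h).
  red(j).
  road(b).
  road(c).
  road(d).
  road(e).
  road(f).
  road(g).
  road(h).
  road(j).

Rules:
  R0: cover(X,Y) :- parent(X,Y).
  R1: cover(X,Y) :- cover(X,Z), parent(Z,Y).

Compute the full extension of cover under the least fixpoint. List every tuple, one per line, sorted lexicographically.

round 1: derive cover(b,g) via R0 from parent(b,g)
round 1: derive cover(b,h) via R0 from parent(b,h)
round 1: derive cover(c,e) via R0 from parent(c,e)
round 1: derive cover(d,b) via R0 from parent(d,b)
round 1: derive cover(e,f) via R0 from parent(e,f)
round 1: derive cover(e,g) via R0 from parent(e,g)
round 1: derive cover(g,f) via R0 from parent(g,f)
round 1: derive cover(g,j) via R0 from parent(g,j)
round 1: derive cover(h,c) via R0 from parent(h,c)
round 1: derive cover(j,b) via R0 from parent(j,b)
round 1: derive cover(j,h) via R0 from parent(j,h)
round 2: derive cover(b,c) via R1 from cover(b,h), parent(h,c)
round 2: derive cover(b,f) via R1 from cover(b,g), parent(g,f)
round 2: derive cover(b,j) via R1 from cover(b,g), parent(g,j)
round 2: derive cover(c,f) via R1 from cover(c,e), parent(e,f)
round 2: derive cover(c,g) via R1 from cover(c,e), parent(e,g)
round 2: derive cover(d,g) via R1 from cover(d,b), parent(b,g)
round 2: derive cover(d,h) via R1 from cover(d,b), parent(b,h)
round 2: derive cover(e,j) via R1 from cover(e,g), parent(g,j)
round 2: derive cover(g,b) via R1 from cover(g,j), parent(j,b)
round 2: derive cover(g,h) via R1 from cover(g,j), parent(j,h)
round 2: derive cover(h,e) via R1 from cover(h,c), parent(c,e)
round 2: derive cover(j,c) via R1 from cover(j,h), parent(h,c)
round 2: derive cover(j,g) via R1 from cover(j,b), parent(b,g)
round 3: derive cover(b,b) via R1 from cover(b,j), parent(j,b)
round 3: derive cover(b,e) via R1 from cover(b,c), parent(c,e)
round 3: derive cover(c,j) via R1 from cover(c,g), parent(g,j)
round 3: derive cover(d,c) via R1 from cover(d,h), parent(h,c)
round 3: derive cover(d,f) via R1 from cover(d,g), parent(g,f)
round 3: derive cover(d,j) via R1 from cover(d,g), parent(g,j)
round 3: derive cover(e,b) via R1 from cover(e,j), parent(j,b)
round 3: derive cover(e,h) via R1 from cover(e,j), parent(j,h)
round 3: derive cover(g,c) via R1 from cover(g,h), parent(h,c)
round 3: derive cover(g,g) via R1 from cover(g,b), parent(b,g)
round 3: derive cover(h,f) via R1 from cover(h,e), parent(e,f)
round 3: derive cover(h,g) via R1 from cover(h,e), parent(e,g)
round 3: derive cover(j,e) via R1 from cover(j,c), parent(c,e)
round 3: derive cover(j,f) via R1 from cover(j,g), parent(g,f)
round 3: derive cover(j,j) via R1 from cover(j,g), parent(g,j)
round 4: derive cover(c,b) via R1 from cover(c,j), parent(j,b)
round 4: derive cover(c,h) via R1 from cover(c,j), parent(j,h)
round 4: derive cover(d,e) via R1 from cover(d,c), parent(c,e)
round 4: derive cover(e,c) via R1 from cover(e,h), parent(h,c)
round 4: derive cover(g,e) via R1 from cover(g,c), parent(c,e)
round 4: derive cover(h,j) via R1 from cover(h,g), parent(g,j)
round 5: derive cover(c,c) via R1 from cover(c,h), parent(h,c)
round 5: derive cover(e,e) via R1 from cover(e,c), parent(c,e)
round 5: derive cover(h,b) via R1 from cover(h,j), parent(j,b)
round 5: derive cover(h,h) via R1 from cover(h,j), parent(j,h)

cover(b,b)
cover(b,c)
cover(b,e)
cover(b,f)
cover(b,g)
cover(b,h)
cover(b,j)
cover(c,b)
cover(c,c)
cover(c,e)
cover(c,f)
cover(c,g)
cover(c,h)
cover(c,j)
cover(d,b)
cover(d,c)
cover(d,e)
cover(d,f)
cover(d,g)
cover(d,h)
cover(d,j)
cover(e,b)
cover(e,c)
cover(e,e)
cover(e,f)
cover(e,g)
cover(e,h)
cover(e,j)
cover(g,b)
cover(g,c)
cover(g,e)
cover(g,f)
cover(g,g)
cover(g,h)
cover(g,j)
cover(h,b)
cover(h,c)
cover(h,e)
cover(h,f)
cover(h,g)
cover(h,h)
cover(h,j)
cover(j,b)
cover(j,c)
cover(j,e)
cover(j,f)
cover(j,g)
cover(j,h)
cover(j,j)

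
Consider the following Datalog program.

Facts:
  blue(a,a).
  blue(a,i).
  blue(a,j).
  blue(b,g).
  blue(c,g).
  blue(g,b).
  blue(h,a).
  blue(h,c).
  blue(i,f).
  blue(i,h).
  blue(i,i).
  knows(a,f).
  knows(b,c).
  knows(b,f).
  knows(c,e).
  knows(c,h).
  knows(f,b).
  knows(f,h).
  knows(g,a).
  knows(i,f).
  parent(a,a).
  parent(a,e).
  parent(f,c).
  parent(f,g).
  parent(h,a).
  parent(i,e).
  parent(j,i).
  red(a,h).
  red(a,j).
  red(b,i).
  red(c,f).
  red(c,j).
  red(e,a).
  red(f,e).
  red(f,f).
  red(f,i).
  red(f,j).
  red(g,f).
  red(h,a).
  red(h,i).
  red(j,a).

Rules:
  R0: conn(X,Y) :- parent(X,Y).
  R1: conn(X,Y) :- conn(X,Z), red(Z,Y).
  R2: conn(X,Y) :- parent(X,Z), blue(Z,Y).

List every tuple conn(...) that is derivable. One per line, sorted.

round 1: derive conn(a,a) via R0 from parent(a,a)
round 1: derive conn(a,e) via R0 from parent(a,e)
round 1: derive conn(f,c) via R0 from parent(f,c)
round 1: derive conn(f,g) via R0 from parent(f,g)
round 1: derive conn(h,a) via R0 from parent(h,a)
round 1: derive conn(i,e) via R0 from parent(i,e)
round 1: derive conn(j,i) via R0 from parent(j,i)
round 1: derive conn(a,i) via R2 from parent(a,a), blue(a,i)
round 1: derive conn(a,j) via R2 from parent(a,a), blue(a,j)
round 1: derive conn(f,b) via R2 from parent(f,g), blue(g,b)
round 1: derive conn(h,i) via R2 from parent(h,a), blue(a,i)
round 1: derive conn(h,j) via R2 from parent(h,a), blue(a,j)
round 1: derive conn(j,f) via R2 from parent(j,i), blue(i,f)
round 1: derive conn(j,h) via R2 from parent(j,i), blue(i,h)
round 2: derive conn(a,h) via R1 from conn(a,a), red(a,h)
round 2: derive conn(f,f) via R1 from conn(f,c), red(c,f)
round 2: derive conn(f,i) via R1 from conn(f,b), red(b,i)
round 2: derive conn(f,j) via R1 from conn(f,c), red(c,j)
round 2: derive conn(h,h) via R1 from conn(h,a), red(a,h)
round 2: derive conn(i,a) via R1 from conn(i,e), red(e,a)
round 2: derive conn(j,a) via R1 from conn(j,h), red(h,a)
round 2: derive conn(j,e) via R1 from conn(j,f), red(f,e)
round 2: derive conn(j,j) via R1 from conn(j,f), red(f,j)
round 3: derive conn(f,a) via R1 from conn(f,j), red(j,a)
round 3: derive conn(f,e) via R1 from conn(f,f), red(f,e)
round 3: derive conn(i,h) via R1 from conn(i,a), red(a,h)
round 3: derive conn(i,j) via R1 from conn(i,a), red(a,j)
round 4: derive conn(f,h) via R1 from conn(f,a), red(a,h)
round 4: derive conn(i,i) via R1 from conn(i,h), red(h,i)

conn(a,a)
conn(a,e)
conn(a,h)
conn(a,i)
conn(a,j)
conn(f,a)
conn(f,b)
conn(f,c)
conn(f,e)
conn(f,f)
conn(f,g)
conn(f,h)
conn(f,i)
conn(f,j)
conn(h,a)
conn(h,h)
conn(h,i)
conn(h,j)
conn(i,a)
conn(i,e)
conn(i,h)
conn(i,i)
conn(i,j)
conn(j,a)
conn(j,e)
conn(j,f)
conn(j,h)
conn(j,i)
conn(j,j)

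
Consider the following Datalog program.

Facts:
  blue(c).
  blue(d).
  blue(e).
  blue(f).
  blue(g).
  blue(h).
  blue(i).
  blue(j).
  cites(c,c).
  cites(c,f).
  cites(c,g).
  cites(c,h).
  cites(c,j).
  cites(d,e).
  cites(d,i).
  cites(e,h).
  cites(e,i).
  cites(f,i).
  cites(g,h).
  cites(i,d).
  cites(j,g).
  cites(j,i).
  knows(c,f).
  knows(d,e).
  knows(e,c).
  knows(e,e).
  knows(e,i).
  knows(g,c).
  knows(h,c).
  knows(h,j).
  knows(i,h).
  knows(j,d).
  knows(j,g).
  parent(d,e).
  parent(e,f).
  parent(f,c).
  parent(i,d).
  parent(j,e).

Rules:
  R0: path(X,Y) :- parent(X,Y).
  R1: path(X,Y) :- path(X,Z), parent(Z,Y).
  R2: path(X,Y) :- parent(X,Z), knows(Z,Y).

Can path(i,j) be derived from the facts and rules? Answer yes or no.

round 1: derive path(d,e) via R0 from parent(d,e)
round 1: derive path(e,f) via R0 from parent(e,f)
round 1: derive path(f,c) via R0 from parent(f,c)
round 1: derive path(i,d) via R0 from parent(i,d)
round 1: derive path(j,e) via R0 from parent(j,e)
round 1: derive path(d,c) via R2 from parent(d,e), knows(e,c)
round 1: derive path(d,i) via R2 from parent(d,e), knows(e,i)
round 1: derive path(f,f) via R2 from parent(f,c), knows(c,f)
round 1: derive path(i,e) via R2 from parent(i,d), knows(d,e)
round 1: derive path(j,c) via R2 from parent(j,e), knows(e,c)
round 1: derive path(j,i) via R2 from parent(j,e), knows(e,i)
round 2: derive path(d,d) via R1 from path(d,i), parent(i,d)
round 2: derive path(d,f) via R1 from path(d,e), parent(e,f)
round 2: derive path(e,c) via R1 from path(e,f), parent(f,c)
round 2: derive path(i,f) via R1 from path(i,e), parent(e,f)
round 2: derive path(j,d) via R1 from path(j,i), parent(i,d)
round 2: derive path(j,f) via R1 from path(j,e), parent(e,f)
round 3: derive path(i,c) via R1 from path(i,f), parent(f,c)

no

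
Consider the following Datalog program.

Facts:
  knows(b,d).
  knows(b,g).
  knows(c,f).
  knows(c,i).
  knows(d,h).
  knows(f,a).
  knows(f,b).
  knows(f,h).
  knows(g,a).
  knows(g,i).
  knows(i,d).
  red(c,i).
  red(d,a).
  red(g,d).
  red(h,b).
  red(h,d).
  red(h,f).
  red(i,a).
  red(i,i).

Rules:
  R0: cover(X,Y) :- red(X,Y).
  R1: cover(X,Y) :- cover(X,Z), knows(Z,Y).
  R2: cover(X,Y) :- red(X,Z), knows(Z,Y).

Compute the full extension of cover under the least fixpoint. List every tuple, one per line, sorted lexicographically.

round 1: derive cover(c,i) via R0 from red(c,i)
round 1: derive cover(d,a) via R0 from red(d,a)
round 1: derive cover(g,d) via R0 from red(g,d)
round 1: derive cover(h,b) via R0 from red(h,b)
round 1: derive cover(h,d) via R0 from red(h,d)
round 1: derive cover(h,f) via R0 from red(h,f)
round 1: derive cover(i,a) via R0 from red(i,a)
round 1: derive cover(i,i) via R0 from red(i,i)
round 1: derive cover(c,d) via R2 from red(c,i), knows(i,d)
round 1: derive cover(g,h) via R2 from red(g,d), knows(d,h)
round 1: derive cover(h,a) via R2 from red(h,f), knows(f,a)
round 1: derive cover(h,g) via R2 from red(h,b), knows(b,g)
round 1: derive cover(h,h) via R2 from red(h,d), knows(d,h)
round 1: derive cover(i,d) via R2 from red(i,i), knows(i,d)
round 2: derive cover(c,h) via R1 from cover(c,d), knows(d,h)
round 2: derive cover(h,i) via R1 from cover(h,g), knows(g,i)
round 2: derive cover(i,h) via R1 from cover(i,d), knows(d,h)

cover(c,d)
cover(c,h)
cover(c,i)
cover(d,a)
cover(g,d)
cover(g,h)
cover(h,a)
cover(h,b)
cover(h,d)
cover(h,f)
cover(h,g)
cover(h,h)
cover(h,i)
cover(i,a)
cover(i,d)
cover(i,h)
cover(i,i)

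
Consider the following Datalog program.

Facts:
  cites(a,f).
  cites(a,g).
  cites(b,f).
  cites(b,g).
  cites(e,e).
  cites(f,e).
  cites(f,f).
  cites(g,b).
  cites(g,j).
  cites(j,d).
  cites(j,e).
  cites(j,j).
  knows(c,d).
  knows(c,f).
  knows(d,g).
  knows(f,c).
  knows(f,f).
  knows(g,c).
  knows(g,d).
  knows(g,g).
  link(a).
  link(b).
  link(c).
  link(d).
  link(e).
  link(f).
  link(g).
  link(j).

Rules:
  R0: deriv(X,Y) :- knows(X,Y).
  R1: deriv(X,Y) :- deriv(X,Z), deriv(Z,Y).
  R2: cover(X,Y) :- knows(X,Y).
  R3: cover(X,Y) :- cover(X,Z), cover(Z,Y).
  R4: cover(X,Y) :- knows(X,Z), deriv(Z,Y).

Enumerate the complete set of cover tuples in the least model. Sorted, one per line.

round 1: derive deriv(c,d) via R0 from knows(c,d)
round 1: derive deriv(c,f) via R0 from knows(c,f)
round 1: derive deriv(d,g) via R0 from knows(d,g)
round 1: derive deriv(f,c) via R0 from knows(f,c)
round 1: derive deriv(f,f) via R0 from knows(f,f)
round 1: derive deriv(g,c) via R0 from knows(g,c)
round 1: derive deriv(g,d) via R0 from knows(g,d)
round 1: derive deriv(g,g) via R0 from knows(g,g)
round 1: derive cover(c,d) via R2 from knows(c,d)
round 1: derive cover(c,f) via R2 from knows(c,f)
round 1: derive cover(d,g) via R2 from knows(d,g)
round 1: derive cover(f,c) via R2 from knows(f,c)
round 1: derive cover(f,f) via R2 from knows(f,f)
round 1: derive cover(g,c) via R2 from knows(g,c)
round 1: derive cover(g,d) via R2 from knows(g,d)
round 1: derive cover(g,g) via R2 from knows(g,g)
round 2: derive deriv(c,c) via R1 from deriv(c,f), deriv(f,c)
round 2: derive deriv(c,g) via R1 from deriv(c,d), deriv(d,g)
round 2: derive deriv(d,c) via R1 from deriv(d,g), deriv(g,c)
round 2: derive deriv(d,d) via R1 from deriv(d,g), deriv(g,d)
round 2: derive deriv(f,d) via R1 from deriv(f,c), deriv(c,d)
round 2: derive deriv(g,f) via R1 from deriv(g,c), deriv(c,f)
round 2: derive cover(c,c) via R3 from cover(c,f), cover(f,c)
round 2: derive cover(c,g) via R3 from cover(c,d), cover(d,g)
round 2: derive cover(d,c) via R3 from cover(d,g), cover(g,c)
round 2: derive cover(d,d) via R3 from cover(d,g), cover(g,d)
round 2: derive cover(f,d) via R3 from cover(f,c), cover(c,d)
round 2: derive cover(g,f) via R3 from cover(g,c), cover(c,f)
round 3: derive deriv(d,f) via R1 from deriv(d,c), deriv(c,f)
round 3: derive deriv(f,g) via R1 from deriv(f,c), deriv(c,g)
round 3: derive cover(d,f) via R3 from cover(d,c), cover(c,f)
round 3: derive cover(f,g) via R3 from cover(f,c), cover(c,g)

cover(c,c)
cover(c,d)
cover(c,f)
cover(c,g)
cover(d,c)
cover(d,d)
cover(d,f)
cover(d,g)
cover(f,c)
cover(f,d)
cover(f,f)
cover(f,g)
cover(g,c)
cover(g,d)
cover(g,f)
cover(g,g)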